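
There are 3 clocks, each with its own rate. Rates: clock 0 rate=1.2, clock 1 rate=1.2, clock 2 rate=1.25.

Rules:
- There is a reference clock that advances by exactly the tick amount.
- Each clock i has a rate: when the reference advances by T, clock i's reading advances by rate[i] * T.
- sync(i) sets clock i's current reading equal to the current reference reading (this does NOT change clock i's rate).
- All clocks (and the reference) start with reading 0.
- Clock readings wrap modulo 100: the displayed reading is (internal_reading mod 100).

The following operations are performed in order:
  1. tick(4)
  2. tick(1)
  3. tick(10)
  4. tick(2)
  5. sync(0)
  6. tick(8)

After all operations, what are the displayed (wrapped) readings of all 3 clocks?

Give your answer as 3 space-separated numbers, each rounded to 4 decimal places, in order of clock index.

Answer: 26.6000 30.0000 31.2500

Derivation:
After op 1 tick(4): ref=4.0000 raw=[4.8000 4.8000 5.0000]
After op 2 tick(1): ref=5.0000 raw=[6.0000 6.0000 6.2500]
After op 3 tick(10): ref=15.0000 raw=[18.0000 18.0000 18.7500]
After op 4 tick(2): ref=17.0000 raw=[20.4000 20.4000 21.2500]
After op 5 sync(0): ref=17.0000 raw=[17.0000 20.4000 21.2500]
After op 6 tick(8): ref=25.0000 raw=[26.6000 30.0000 31.2500]
Wrap final raw readings (mod 100): 26.6000 mod 100 = 26.6000; 30.0000 mod 100 = 30.0000; 31.2500 mod 100 = 31.2500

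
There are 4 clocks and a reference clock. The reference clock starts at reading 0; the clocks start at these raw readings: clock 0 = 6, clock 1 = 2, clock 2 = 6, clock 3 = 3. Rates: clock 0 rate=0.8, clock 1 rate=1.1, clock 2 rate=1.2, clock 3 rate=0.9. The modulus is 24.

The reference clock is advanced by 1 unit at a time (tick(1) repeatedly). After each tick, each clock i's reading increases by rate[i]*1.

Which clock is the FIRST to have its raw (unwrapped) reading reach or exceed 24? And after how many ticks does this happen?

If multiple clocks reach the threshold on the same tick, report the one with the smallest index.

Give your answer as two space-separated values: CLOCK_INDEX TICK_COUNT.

clock 0: start=6, rate=0.8, needs 24-6 = 18; ticks = ceil(18/0.8) = ceil(22.5000) = 23; reading at tick 23 = 6 + 0.8*23 = 24.4000
clock 1: start=2, rate=1.1, needs 24-2 = 22; ticks = ceil(22/1.1) = ceil(20.0000) = 20; reading at tick 20 = 2 + 1.1*20 = 24.0000
clock 2: start=6, rate=1.2, needs 24-6 = 18; ticks = ceil(18/1.2) = ceil(15.0000) = 15; reading at tick 15 = 6 + 1.2*15 = 24.0000
clock 3: start=3, rate=0.9, needs 24-3 = 21; ticks = ceil(21/0.9) = ceil(23.3333) = 24; reading at tick 24 = 3 + 0.9*24 = 24.6000
Minimum tick count = 15; winners = [2]; smallest index = 2

Answer: 2 15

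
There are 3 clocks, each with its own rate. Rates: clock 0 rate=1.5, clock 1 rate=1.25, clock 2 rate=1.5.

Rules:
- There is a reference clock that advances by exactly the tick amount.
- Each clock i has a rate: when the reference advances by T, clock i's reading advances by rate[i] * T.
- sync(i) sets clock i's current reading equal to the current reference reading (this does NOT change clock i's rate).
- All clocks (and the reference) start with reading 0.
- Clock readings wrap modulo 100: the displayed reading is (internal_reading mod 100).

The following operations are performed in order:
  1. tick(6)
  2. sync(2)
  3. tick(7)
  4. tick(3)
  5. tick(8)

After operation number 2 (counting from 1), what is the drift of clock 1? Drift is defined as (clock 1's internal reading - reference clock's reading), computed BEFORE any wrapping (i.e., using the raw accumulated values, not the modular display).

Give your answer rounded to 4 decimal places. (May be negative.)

After op 1 tick(6): ref=6.0000 raw=[9.0000 7.5000 9.0000]
After op 2 sync(2): ref=6.0000 raw=[9.0000 7.5000 6.0000]
Drift of clock 1 after op 2: 7.5000 - 6.0000 = 1.5000

Answer: 1.5000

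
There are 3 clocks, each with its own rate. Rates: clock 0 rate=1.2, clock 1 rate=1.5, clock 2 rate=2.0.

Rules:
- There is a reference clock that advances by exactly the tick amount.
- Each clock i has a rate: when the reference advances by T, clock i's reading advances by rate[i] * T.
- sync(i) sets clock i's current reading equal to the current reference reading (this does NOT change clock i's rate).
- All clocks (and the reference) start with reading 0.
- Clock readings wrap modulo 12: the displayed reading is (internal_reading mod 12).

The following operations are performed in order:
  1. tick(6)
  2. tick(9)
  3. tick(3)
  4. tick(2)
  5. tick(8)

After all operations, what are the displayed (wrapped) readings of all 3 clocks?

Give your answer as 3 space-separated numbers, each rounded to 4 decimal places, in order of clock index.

Answer: 9.6000 6.0000 8.0000

Derivation:
After op 1 tick(6): ref=6.0000 raw=[7.2000 9.0000 12.0000]
After op 2 tick(9): ref=15.0000 raw=[18.0000 22.5000 30.0000]
After op 3 tick(3): ref=18.0000 raw=[21.6000 27.0000 36.0000]
After op 4 tick(2): ref=20.0000 raw=[24.0000 30.0000 40.0000]
After op 5 tick(8): ref=28.0000 raw=[33.6000 42.0000 56.0000]
Wrap final raw readings (mod 12): 33.6000 mod 12 = 9.6000; 42.0000 mod 12 = 6.0000; 56.0000 mod 12 = 8.0000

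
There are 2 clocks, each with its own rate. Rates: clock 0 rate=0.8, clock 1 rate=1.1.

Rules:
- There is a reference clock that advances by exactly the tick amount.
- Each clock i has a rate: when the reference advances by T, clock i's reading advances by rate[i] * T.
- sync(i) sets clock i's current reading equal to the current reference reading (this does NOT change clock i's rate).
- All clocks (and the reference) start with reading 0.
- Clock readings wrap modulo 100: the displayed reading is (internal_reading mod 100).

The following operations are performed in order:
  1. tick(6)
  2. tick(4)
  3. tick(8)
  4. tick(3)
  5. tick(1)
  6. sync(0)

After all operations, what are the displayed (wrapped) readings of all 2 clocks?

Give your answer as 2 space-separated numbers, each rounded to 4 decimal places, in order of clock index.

After op 1 tick(6): ref=6.0000 raw=[4.8000 6.6000]
After op 2 tick(4): ref=10.0000 raw=[8.0000 11.0000]
After op 3 tick(8): ref=18.0000 raw=[14.4000 19.8000]
After op 4 tick(3): ref=21.0000 raw=[16.8000 23.1000]
After op 5 tick(1): ref=22.0000 raw=[17.6000 24.2000]
After op 6 sync(0): ref=22.0000 raw=[22.0000 24.2000]
Wrap final raw readings (mod 100): 22.0000 mod 100 = 22.0000; 24.2000 mod 100 = 24.2000

Answer: 22.0000 24.2000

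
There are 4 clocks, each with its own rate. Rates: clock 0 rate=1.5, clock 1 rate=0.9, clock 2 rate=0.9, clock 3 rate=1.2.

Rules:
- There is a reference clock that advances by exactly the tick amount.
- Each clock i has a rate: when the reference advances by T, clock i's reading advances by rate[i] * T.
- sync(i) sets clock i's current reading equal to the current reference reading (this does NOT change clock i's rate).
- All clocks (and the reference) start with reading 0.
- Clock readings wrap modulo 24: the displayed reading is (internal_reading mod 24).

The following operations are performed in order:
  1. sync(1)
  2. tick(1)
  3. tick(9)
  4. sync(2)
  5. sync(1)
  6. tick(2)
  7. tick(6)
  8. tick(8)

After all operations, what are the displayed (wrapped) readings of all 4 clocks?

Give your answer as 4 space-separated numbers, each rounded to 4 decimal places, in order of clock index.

Answer: 15.0000 0.4000 0.4000 7.2000

Derivation:
After op 1 sync(1): ref=0.0000 raw=[0.0000 0.0000 0.0000 0.0000]
After op 2 tick(1): ref=1.0000 raw=[1.5000 0.9000 0.9000 1.2000]
After op 3 tick(9): ref=10.0000 raw=[15.0000 9.0000 9.0000 12.0000]
After op 4 sync(2): ref=10.0000 raw=[15.0000 9.0000 10.0000 12.0000]
After op 5 sync(1): ref=10.0000 raw=[15.0000 10.0000 10.0000 12.0000]
After op 6 tick(2): ref=12.0000 raw=[18.0000 11.8000 11.8000 14.4000]
After op 7 tick(6): ref=18.0000 raw=[27.0000 17.2000 17.2000 21.6000]
After op 8 tick(8): ref=26.0000 raw=[39.0000 24.4000 24.4000 31.2000]
Wrap final raw readings (mod 24): 39.0000 mod 24 = 15.0000; 24.4000 mod 24 = 0.4000; 24.4000 mod 24 = 0.4000; 31.2000 mod 24 = 7.2000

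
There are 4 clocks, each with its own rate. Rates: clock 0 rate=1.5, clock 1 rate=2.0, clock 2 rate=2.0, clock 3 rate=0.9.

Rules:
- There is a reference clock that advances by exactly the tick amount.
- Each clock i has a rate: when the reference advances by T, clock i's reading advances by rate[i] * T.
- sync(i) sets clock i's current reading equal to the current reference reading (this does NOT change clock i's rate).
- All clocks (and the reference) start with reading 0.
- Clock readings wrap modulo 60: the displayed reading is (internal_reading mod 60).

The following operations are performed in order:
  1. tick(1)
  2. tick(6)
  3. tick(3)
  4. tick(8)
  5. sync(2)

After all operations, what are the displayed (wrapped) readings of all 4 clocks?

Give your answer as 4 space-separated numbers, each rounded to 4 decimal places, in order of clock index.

Answer: 27.0000 36.0000 18.0000 16.2000

Derivation:
After op 1 tick(1): ref=1.0000 raw=[1.5000 2.0000 2.0000 0.9000]
After op 2 tick(6): ref=7.0000 raw=[10.5000 14.0000 14.0000 6.3000]
After op 3 tick(3): ref=10.0000 raw=[15.0000 20.0000 20.0000 9.0000]
After op 4 tick(8): ref=18.0000 raw=[27.0000 36.0000 36.0000 16.2000]
After op 5 sync(2): ref=18.0000 raw=[27.0000 36.0000 18.0000 16.2000]
Wrap final raw readings (mod 60): 27.0000 mod 60 = 27.0000; 36.0000 mod 60 = 36.0000; 18.0000 mod 60 = 18.0000; 16.2000 mod 60 = 16.2000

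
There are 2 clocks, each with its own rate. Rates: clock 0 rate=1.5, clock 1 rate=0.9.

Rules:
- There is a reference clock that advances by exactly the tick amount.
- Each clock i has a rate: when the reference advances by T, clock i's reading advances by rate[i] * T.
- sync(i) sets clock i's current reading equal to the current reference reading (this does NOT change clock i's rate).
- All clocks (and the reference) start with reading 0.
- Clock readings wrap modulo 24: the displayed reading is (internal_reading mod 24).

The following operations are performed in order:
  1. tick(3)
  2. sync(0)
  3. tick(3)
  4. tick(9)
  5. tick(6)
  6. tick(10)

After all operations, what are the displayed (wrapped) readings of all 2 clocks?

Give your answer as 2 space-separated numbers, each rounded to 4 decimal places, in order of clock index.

Answer: 21.0000 3.9000

Derivation:
After op 1 tick(3): ref=3.0000 raw=[4.5000 2.7000]
After op 2 sync(0): ref=3.0000 raw=[3.0000 2.7000]
After op 3 tick(3): ref=6.0000 raw=[7.5000 5.4000]
After op 4 tick(9): ref=15.0000 raw=[21.0000 13.5000]
After op 5 tick(6): ref=21.0000 raw=[30.0000 18.9000]
After op 6 tick(10): ref=31.0000 raw=[45.0000 27.9000]
Wrap final raw readings (mod 24): 45.0000 mod 24 = 21.0000; 27.9000 mod 24 = 3.9000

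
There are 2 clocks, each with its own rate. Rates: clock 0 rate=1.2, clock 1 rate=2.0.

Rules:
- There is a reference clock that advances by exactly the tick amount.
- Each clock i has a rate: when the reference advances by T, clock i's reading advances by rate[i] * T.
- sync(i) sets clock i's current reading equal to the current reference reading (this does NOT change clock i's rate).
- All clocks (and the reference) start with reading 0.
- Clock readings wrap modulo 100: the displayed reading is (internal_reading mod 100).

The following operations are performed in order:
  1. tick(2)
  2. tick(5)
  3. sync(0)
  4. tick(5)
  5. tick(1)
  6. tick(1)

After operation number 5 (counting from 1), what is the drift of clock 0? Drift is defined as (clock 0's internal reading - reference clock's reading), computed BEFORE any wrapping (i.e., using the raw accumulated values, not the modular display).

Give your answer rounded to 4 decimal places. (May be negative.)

After op 1 tick(2): ref=2.0000 raw=[2.4000 4.0000]
After op 2 tick(5): ref=7.0000 raw=[8.4000 14.0000]
After op 3 sync(0): ref=7.0000 raw=[7.0000 14.0000]
After op 4 tick(5): ref=12.0000 raw=[13.0000 24.0000]
After op 5 tick(1): ref=13.0000 raw=[14.2000 26.0000]
Drift of clock 0 after op 5: 14.2000 - 13.0000 = 1.2000

Answer: 1.2000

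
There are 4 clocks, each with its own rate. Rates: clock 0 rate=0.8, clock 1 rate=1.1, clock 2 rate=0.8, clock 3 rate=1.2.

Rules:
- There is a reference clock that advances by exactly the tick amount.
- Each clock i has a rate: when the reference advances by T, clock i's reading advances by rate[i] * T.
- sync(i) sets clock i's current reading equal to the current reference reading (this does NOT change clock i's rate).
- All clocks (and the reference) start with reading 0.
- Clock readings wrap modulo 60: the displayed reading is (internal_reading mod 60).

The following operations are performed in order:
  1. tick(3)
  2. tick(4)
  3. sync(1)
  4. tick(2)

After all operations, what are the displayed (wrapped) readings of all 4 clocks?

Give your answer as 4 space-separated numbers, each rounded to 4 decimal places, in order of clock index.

Answer: 7.2000 9.2000 7.2000 10.8000

Derivation:
After op 1 tick(3): ref=3.0000 raw=[2.4000 3.3000 2.4000 3.6000]
After op 2 tick(4): ref=7.0000 raw=[5.6000 7.7000 5.6000 8.4000]
After op 3 sync(1): ref=7.0000 raw=[5.6000 7.0000 5.6000 8.4000]
After op 4 tick(2): ref=9.0000 raw=[7.2000 9.2000 7.2000 10.8000]
Wrap final raw readings (mod 60): 7.2000 mod 60 = 7.2000; 9.2000 mod 60 = 9.2000; 7.2000 mod 60 = 7.2000; 10.8000 mod 60 = 10.8000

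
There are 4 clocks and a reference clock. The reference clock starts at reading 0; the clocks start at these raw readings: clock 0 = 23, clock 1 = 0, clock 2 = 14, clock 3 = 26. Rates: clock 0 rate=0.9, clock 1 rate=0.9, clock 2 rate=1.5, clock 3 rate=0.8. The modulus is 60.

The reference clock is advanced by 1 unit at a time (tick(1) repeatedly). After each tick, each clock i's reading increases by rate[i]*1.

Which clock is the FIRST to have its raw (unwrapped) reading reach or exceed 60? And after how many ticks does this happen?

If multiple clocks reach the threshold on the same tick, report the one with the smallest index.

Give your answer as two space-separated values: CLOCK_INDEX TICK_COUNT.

clock 0: start=23, rate=0.9, needs 60-23 = 37; ticks = ceil(37/0.9) = ceil(41.1111) = 42; reading at tick 42 = 23 + 0.9*42 = 60.8000
clock 1: start=0, rate=0.9, needs 60-0 = 60; ticks = ceil(60/0.9) = ceil(66.6667) = 67; reading at tick 67 = 0 + 0.9*67 = 60.3000
clock 2: start=14, rate=1.5, needs 60-14 = 46; ticks = ceil(46/1.5) = ceil(30.6667) = 31; reading at tick 31 = 14 + 1.5*31 = 60.5000
clock 3: start=26, rate=0.8, needs 60-26 = 34; ticks = ceil(34/0.8) = ceil(42.5000) = 43; reading at tick 43 = 26 + 0.8*43 = 60.4000
Minimum tick count = 31; winners = [2]; smallest index = 2

Answer: 2 31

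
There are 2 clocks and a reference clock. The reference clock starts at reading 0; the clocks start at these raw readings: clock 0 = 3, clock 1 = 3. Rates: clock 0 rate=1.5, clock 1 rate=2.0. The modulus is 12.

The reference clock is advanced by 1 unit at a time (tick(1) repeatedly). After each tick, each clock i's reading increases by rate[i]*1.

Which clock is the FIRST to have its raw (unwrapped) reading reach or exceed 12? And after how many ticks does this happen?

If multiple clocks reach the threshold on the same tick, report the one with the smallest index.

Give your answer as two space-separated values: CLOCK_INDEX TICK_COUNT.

Answer: 1 5

Derivation:
clock 0: start=3, rate=1.5, needs 12-3 = 9; ticks = ceil(9/1.5) = ceil(6.0000) = 6; reading at tick 6 = 3 + 1.5*6 = 12.0000
clock 1: start=3, rate=2.0, needs 12-3 = 9; ticks = ceil(9/2.0) = ceil(4.5000) = 5; reading at tick 5 = 3 + 2.0*5 = 13.0000
Minimum tick count = 5; winners = [1]; smallest index = 1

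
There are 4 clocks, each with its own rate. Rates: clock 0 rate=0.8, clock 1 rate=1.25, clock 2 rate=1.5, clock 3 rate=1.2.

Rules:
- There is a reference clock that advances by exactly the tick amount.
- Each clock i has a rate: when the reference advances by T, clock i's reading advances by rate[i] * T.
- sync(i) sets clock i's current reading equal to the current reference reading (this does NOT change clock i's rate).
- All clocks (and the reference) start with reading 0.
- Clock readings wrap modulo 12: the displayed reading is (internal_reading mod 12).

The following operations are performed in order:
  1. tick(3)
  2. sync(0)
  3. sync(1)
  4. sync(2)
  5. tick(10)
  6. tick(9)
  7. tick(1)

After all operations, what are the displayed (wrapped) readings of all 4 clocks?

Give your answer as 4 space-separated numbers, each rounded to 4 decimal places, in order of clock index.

Answer: 7.0000 4.0000 9.0000 3.6000

Derivation:
After op 1 tick(3): ref=3.0000 raw=[2.4000 3.7500 4.5000 3.6000]
After op 2 sync(0): ref=3.0000 raw=[3.0000 3.7500 4.5000 3.6000]
After op 3 sync(1): ref=3.0000 raw=[3.0000 3.0000 4.5000 3.6000]
After op 4 sync(2): ref=3.0000 raw=[3.0000 3.0000 3.0000 3.6000]
After op 5 tick(10): ref=13.0000 raw=[11.0000 15.5000 18.0000 15.6000]
After op 6 tick(9): ref=22.0000 raw=[18.2000 26.7500 31.5000 26.4000]
After op 7 tick(1): ref=23.0000 raw=[19.0000 28.0000 33.0000 27.6000]
Wrap final raw readings (mod 12): 19.0000 mod 12 = 7.0000; 28.0000 mod 12 = 4.0000; 33.0000 mod 12 = 9.0000; 27.6000 mod 12 = 3.6000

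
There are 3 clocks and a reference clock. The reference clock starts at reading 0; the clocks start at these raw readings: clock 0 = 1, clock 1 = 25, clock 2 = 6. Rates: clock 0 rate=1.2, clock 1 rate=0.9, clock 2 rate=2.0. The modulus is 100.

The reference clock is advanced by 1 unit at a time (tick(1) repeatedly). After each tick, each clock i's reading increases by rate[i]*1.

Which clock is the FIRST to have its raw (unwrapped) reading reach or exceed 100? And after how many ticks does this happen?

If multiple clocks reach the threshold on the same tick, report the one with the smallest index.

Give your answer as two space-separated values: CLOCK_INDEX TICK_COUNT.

Answer: 2 47

Derivation:
clock 0: start=1, rate=1.2, needs 100-1 = 99; ticks = ceil(99/1.2) = ceil(82.5000) = 83; reading at tick 83 = 1 + 1.2*83 = 100.6000
clock 1: start=25, rate=0.9, needs 100-25 = 75; ticks = ceil(75/0.9) = ceil(83.3333) = 84; reading at tick 84 = 25 + 0.9*84 = 100.6000
clock 2: start=6, rate=2.0, needs 100-6 = 94; ticks = ceil(94/2.0) = ceil(47.0000) = 47; reading at tick 47 = 6 + 2.0*47 = 100.0000
Minimum tick count = 47; winners = [2]; smallest index = 2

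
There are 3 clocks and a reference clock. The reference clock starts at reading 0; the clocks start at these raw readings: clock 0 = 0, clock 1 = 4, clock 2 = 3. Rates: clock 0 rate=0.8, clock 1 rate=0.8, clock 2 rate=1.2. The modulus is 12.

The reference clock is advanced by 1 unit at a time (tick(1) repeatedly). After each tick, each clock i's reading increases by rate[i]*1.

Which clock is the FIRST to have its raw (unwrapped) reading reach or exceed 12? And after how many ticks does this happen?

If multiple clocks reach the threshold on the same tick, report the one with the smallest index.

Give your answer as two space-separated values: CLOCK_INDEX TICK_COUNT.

clock 0: start=0, rate=0.8, needs 12-0 = 12; ticks = ceil(12/0.8) = ceil(15.0000) = 15; reading at tick 15 = 0 + 0.8*15 = 12.0000
clock 1: start=4, rate=0.8, needs 12-4 = 8; ticks = ceil(8/0.8) = ceil(10.0000) = 10; reading at tick 10 = 4 + 0.8*10 = 12.0000
clock 2: start=3, rate=1.2, needs 12-3 = 9; ticks = ceil(9/1.2) = ceil(7.5000) = 8; reading at tick 8 = 3 + 1.2*8 = 12.6000
Minimum tick count = 8; winners = [2]; smallest index = 2

Answer: 2 8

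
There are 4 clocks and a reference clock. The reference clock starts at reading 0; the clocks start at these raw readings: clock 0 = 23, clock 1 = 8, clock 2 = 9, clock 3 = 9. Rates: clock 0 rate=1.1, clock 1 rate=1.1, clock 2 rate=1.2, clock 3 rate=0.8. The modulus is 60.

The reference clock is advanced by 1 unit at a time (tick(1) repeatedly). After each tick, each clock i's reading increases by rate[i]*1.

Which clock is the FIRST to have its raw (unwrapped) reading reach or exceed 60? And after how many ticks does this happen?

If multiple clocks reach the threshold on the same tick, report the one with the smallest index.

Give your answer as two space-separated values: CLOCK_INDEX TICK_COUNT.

Answer: 0 34

Derivation:
clock 0: start=23, rate=1.1, needs 60-23 = 37; ticks = ceil(37/1.1) = ceil(33.6364) = 34; reading at tick 34 = 23 + 1.1*34 = 60.4000
clock 1: start=8, rate=1.1, needs 60-8 = 52; ticks = ceil(52/1.1) = ceil(47.2727) = 48; reading at tick 48 = 8 + 1.1*48 = 60.8000
clock 2: start=9, rate=1.2, needs 60-9 = 51; ticks = ceil(51/1.2) = ceil(42.5000) = 43; reading at tick 43 = 9 + 1.2*43 = 60.6000
clock 3: start=9, rate=0.8, needs 60-9 = 51; ticks = ceil(51/0.8) = ceil(63.7500) = 64; reading at tick 64 = 9 + 0.8*64 = 60.2000
Minimum tick count = 34; winners = [0]; smallest index = 0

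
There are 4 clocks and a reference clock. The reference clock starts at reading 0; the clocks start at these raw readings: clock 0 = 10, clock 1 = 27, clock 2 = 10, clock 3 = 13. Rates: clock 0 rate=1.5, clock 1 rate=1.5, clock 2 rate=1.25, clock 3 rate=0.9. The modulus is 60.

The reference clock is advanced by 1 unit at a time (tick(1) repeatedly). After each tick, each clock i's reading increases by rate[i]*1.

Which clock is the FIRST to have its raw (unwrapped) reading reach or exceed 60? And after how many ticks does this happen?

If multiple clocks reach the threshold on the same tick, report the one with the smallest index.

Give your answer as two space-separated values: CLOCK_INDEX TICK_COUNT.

clock 0: start=10, rate=1.5, needs 60-10 = 50; ticks = ceil(50/1.5) = ceil(33.3333) = 34; reading at tick 34 = 10 + 1.5*34 = 61.0000
clock 1: start=27, rate=1.5, needs 60-27 = 33; ticks = ceil(33/1.5) = ceil(22.0000) = 22; reading at tick 22 = 27 + 1.5*22 = 60.0000
clock 2: start=10, rate=1.25, needs 60-10 = 50; ticks = ceil(50/1.25) = ceil(40.0000) = 40; reading at tick 40 = 10 + 1.25*40 = 60.0000
clock 3: start=13, rate=0.9, needs 60-13 = 47; ticks = ceil(47/0.9) = ceil(52.2222) = 53; reading at tick 53 = 13 + 0.9*53 = 60.7000
Minimum tick count = 22; winners = [1]; smallest index = 1

Answer: 1 22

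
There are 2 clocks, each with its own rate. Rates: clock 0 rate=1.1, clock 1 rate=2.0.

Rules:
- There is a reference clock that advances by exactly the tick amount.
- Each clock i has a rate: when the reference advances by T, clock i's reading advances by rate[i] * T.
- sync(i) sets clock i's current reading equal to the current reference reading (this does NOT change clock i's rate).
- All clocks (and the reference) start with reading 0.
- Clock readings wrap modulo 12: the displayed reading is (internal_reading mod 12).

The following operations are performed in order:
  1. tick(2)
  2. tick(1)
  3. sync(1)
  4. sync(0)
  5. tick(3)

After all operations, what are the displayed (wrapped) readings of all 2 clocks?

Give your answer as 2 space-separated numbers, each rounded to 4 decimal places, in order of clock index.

After op 1 tick(2): ref=2.0000 raw=[2.2000 4.0000]
After op 2 tick(1): ref=3.0000 raw=[3.3000 6.0000]
After op 3 sync(1): ref=3.0000 raw=[3.3000 3.0000]
After op 4 sync(0): ref=3.0000 raw=[3.0000 3.0000]
After op 5 tick(3): ref=6.0000 raw=[6.3000 9.0000]
Wrap final raw readings (mod 12): 6.3000 mod 12 = 6.3000; 9.0000 mod 12 = 9.0000

Answer: 6.3000 9.0000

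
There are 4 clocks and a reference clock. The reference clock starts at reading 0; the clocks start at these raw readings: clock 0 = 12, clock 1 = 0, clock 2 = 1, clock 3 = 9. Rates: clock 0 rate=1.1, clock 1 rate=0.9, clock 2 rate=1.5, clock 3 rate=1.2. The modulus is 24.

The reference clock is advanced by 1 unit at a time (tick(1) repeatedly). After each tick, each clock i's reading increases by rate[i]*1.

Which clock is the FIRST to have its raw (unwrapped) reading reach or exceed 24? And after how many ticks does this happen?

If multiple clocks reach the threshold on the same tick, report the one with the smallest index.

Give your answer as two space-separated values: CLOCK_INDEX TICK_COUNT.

Answer: 0 11

Derivation:
clock 0: start=12, rate=1.1, needs 24-12 = 12; ticks = ceil(12/1.1) = ceil(10.9091) = 11; reading at tick 11 = 12 + 1.1*11 = 24.1000
clock 1: start=0, rate=0.9, needs 24-0 = 24; ticks = ceil(24/0.9) = ceil(26.6667) = 27; reading at tick 27 = 0 + 0.9*27 = 24.3000
clock 2: start=1, rate=1.5, needs 24-1 = 23; ticks = ceil(23/1.5) = ceil(15.3333) = 16; reading at tick 16 = 1 + 1.5*16 = 25.0000
clock 3: start=9, rate=1.2, needs 24-9 = 15; ticks = ceil(15/1.2) = ceil(12.5000) = 13; reading at tick 13 = 9 + 1.2*13 = 24.6000
Minimum tick count = 11; winners = [0]; smallest index = 0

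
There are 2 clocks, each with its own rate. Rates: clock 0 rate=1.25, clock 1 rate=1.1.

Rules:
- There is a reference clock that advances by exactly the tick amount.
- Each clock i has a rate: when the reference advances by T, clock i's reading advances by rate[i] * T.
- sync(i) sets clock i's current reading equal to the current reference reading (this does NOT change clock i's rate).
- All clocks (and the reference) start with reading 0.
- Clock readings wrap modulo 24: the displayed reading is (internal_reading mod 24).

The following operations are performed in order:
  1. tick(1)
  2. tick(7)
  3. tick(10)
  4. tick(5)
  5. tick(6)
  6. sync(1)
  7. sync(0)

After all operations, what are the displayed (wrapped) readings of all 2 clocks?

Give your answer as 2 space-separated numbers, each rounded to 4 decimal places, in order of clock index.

Answer: 5.0000 5.0000

Derivation:
After op 1 tick(1): ref=1.0000 raw=[1.2500 1.1000]
After op 2 tick(7): ref=8.0000 raw=[10.0000 8.8000]
After op 3 tick(10): ref=18.0000 raw=[22.5000 19.8000]
After op 4 tick(5): ref=23.0000 raw=[28.7500 25.3000]
After op 5 tick(6): ref=29.0000 raw=[36.2500 31.9000]
After op 6 sync(1): ref=29.0000 raw=[36.2500 29.0000]
After op 7 sync(0): ref=29.0000 raw=[29.0000 29.0000]
Wrap final raw readings (mod 24): 29.0000 mod 24 = 5.0000; 29.0000 mod 24 = 5.0000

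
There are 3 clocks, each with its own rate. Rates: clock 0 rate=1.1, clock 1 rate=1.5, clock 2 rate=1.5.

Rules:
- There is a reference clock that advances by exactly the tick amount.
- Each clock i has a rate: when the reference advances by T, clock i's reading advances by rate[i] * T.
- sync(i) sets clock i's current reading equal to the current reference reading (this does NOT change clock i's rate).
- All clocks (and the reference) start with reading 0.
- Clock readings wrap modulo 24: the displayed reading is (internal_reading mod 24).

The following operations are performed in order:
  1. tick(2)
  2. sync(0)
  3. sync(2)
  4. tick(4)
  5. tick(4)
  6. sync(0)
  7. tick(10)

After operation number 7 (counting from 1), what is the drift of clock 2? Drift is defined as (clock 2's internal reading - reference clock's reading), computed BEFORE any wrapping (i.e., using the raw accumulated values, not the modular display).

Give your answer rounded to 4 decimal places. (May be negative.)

Answer: 9.0000

Derivation:
After op 1 tick(2): ref=2.0000 raw=[2.2000 3.0000 3.0000]
After op 2 sync(0): ref=2.0000 raw=[2.0000 3.0000 3.0000]
After op 3 sync(2): ref=2.0000 raw=[2.0000 3.0000 2.0000]
After op 4 tick(4): ref=6.0000 raw=[6.4000 9.0000 8.0000]
After op 5 tick(4): ref=10.0000 raw=[10.8000 15.0000 14.0000]
After op 6 sync(0): ref=10.0000 raw=[10.0000 15.0000 14.0000]
After op 7 tick(10): ref=20.0000 raw=[21.0000 30.0000 29.0000]
Drift of clock 2 after op 7: 29.0000 - 20.0000 = 9.0000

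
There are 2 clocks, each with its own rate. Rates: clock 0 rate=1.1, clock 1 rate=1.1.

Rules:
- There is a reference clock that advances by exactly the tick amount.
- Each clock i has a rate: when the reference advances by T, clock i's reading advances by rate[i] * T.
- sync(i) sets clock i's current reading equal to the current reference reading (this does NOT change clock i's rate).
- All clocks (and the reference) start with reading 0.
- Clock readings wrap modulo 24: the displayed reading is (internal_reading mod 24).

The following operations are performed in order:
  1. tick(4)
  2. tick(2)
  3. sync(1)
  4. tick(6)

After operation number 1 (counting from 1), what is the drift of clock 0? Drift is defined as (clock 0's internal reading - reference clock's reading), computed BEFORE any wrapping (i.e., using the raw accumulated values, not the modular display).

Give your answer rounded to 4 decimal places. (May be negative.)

Answer: 0.4000

Derivation:
After op 1 tick(4): ref=4.0000 raw=[4.4000 4.4000]
Drift of clock 0 after op 1: 4.4000 - 4.0000 = 0.4000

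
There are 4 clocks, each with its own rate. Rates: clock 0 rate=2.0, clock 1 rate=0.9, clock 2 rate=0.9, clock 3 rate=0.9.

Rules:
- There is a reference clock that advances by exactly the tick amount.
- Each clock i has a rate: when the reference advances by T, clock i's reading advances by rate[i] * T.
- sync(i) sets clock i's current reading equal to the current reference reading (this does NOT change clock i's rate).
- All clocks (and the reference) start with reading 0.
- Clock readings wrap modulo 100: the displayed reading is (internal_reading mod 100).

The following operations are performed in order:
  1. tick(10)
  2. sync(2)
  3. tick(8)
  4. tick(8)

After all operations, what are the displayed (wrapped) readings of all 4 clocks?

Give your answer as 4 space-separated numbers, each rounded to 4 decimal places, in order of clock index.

Answer: 52.0000 23.4000 24.4000 23.4000

Derivation:
After op 1 tick(10): ref=10.0000 raw=[20.0000 9.0000 9.0000 9.0000]
After op 2 sync(2): ref=10.0000 raw=[20.0000 9.0000 10.0000 9.0000]
After op 3 tick(8): ref=18.0000 raw=[36.0000 16.2000 17.2000 16.2000]
After op 4 tick(8): ref=26.0000 raw=[52.0000 23.4000 24.4000 23.4000]
Wrap final raw readings (mod 100): 52.0000 mod 100 = 52.0000; 23.4000 mod 100 = 23.4000; 24.4000 mod 100 = 24.4000; 23.4000 mod 100 = 23.4000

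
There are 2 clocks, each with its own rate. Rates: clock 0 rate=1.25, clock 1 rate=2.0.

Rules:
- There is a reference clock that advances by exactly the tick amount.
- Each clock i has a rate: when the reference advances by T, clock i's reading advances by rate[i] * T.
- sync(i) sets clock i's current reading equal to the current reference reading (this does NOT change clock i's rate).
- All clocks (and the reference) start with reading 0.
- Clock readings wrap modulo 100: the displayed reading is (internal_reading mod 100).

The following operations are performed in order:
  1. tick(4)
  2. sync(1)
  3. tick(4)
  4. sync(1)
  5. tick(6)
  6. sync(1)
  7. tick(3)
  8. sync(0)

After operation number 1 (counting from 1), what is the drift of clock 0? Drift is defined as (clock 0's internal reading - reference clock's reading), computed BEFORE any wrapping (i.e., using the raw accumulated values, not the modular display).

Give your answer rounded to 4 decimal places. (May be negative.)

After op 1 tick(4): ref=4.0000 raw=[5.0000 8.0000]
Drift of clock 0 after op 1: 5.0000 - 4.0000 = 1.0000

Answer: 1.0000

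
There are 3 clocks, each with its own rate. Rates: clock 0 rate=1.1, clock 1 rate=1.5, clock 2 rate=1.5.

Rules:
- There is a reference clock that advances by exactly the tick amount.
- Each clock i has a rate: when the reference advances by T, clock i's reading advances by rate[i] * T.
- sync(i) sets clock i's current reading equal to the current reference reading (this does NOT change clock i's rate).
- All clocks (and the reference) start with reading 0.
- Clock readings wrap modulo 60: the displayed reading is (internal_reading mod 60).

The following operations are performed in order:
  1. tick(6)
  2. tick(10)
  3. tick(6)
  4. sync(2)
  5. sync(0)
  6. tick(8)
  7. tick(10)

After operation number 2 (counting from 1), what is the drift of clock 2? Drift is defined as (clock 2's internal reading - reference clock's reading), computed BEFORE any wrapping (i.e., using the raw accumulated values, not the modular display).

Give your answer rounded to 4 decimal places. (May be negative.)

Answer: 8.0000

Derivation:
After op 1 tick(6): ref=6.0000 raw=[6.6000 9.0000 9.0000]
After op 2 tick(10): ref=16.0000 raw=[17.6000 24.0000 24.0000]
Drift of clock 2 after op 2: 24.0000 - 16.0000 = 8.0000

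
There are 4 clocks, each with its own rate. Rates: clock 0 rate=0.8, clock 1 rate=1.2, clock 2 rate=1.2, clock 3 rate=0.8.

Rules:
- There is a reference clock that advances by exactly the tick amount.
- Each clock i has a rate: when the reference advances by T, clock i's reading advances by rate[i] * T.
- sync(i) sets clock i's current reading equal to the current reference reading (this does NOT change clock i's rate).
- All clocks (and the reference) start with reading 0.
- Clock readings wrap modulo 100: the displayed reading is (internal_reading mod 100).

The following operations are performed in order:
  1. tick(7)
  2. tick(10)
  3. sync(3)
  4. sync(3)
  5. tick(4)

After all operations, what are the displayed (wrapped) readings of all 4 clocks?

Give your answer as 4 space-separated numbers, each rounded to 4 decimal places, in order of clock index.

Answer: 16.8000 25.2000 25.2000 20.2000

Derivation:
After op 1 tick(7): ref=7.0000 raw=[5.6000 8.4000 8.4000 5.6000]
After op 2 tick(10): ref=17.0000 raw=[13.6000 20.4000 20.4000 13.6000]
After op 3 sync(3): ref=17.0000 raw=[13.6000 20.4000 20.4000 17.0000]
After op 4 sync(3): ref=17.0000 raw=[13.6000 20.4000 20.4000 17.0000]
After op 5 tick(4): ref=21.0000 raw=[16.8000 25.2000 25.2000 20.2000]
Wrap final raw readings (mod 100): 16.8000 mod 100 = 16.8000; 25.2000 mod 100 = 25.2000; 25.2000 mod 100 = 25.2000; 20.2000 mod 100 = 20.2000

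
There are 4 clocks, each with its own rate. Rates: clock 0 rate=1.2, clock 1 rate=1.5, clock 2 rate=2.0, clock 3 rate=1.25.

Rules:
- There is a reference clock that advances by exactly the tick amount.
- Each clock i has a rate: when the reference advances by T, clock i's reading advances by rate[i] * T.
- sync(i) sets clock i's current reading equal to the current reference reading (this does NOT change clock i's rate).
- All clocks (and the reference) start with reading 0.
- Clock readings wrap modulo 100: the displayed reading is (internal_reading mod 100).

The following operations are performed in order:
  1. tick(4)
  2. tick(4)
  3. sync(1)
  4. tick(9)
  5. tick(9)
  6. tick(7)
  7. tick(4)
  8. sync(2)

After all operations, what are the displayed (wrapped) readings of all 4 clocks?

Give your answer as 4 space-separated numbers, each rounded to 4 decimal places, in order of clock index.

Answer: 44.4000 51.5000 37.0000 46.2500

Derivation:
After op 1 tick(4): ref=4.0000 raw=[4.8000 6.0000 8.0000 5.0000]
After op 2 tick(4): ref=8.0000 raw=[9.6000 12.0000 16.0000 10.0000]
After op 3 sync(1): ref=8.0000 raw=[9.6000 8.0000 16.0000 10.0000]
After op 4 tick(9): ref=17.0000 raw=[20.4000 21.5000 34.0000 21.2500]
After op 5 tick(9): ref=26.0000 raw=[31.2000 35.0000 52.0000 32.5000]
After op 6 tick(7): ref=33.0000 raw=[39.6000 45.5000 66.0000 41.2500]
After op 7 tick(4): ref=37.0000 raw=[44.4000 51.5000 74.0000 46.2500]
After op 8 sync(2): ref=37.0000 raw=[44.4000 51.5000 37.0000 46.2500]
Wrap final raw readings (mod 100): 44.4000 mod 100 = 44.4000; 51.5000 mod 100 = 51.5000; 37.0000 mod 100 = 37.0000; 46.2500 mod 100 = 46.2500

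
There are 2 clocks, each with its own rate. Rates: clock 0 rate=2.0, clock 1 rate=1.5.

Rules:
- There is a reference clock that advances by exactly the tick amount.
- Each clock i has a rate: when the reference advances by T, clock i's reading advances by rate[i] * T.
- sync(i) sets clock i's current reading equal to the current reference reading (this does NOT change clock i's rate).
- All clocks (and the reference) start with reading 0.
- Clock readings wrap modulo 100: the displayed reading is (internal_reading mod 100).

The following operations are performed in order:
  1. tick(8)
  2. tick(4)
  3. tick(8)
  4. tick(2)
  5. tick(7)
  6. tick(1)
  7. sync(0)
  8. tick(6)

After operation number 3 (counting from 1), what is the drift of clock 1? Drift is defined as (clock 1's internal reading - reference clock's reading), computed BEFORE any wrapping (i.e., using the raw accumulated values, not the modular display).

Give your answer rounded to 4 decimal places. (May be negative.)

Answer: 10.0000

Derivation:
After op 1 tick(8): ref=8.0000 raw=[16.0000 12.0000]
After op 2 tick(4): ref=12.0000 raw=[24.0000 18.0000]
After op 3 tick(8): ref=20.0000 raw=[40.0000 30.0000]
Drift of clock 1 after op 3: 30.0000 - 20.0000 = 10.0000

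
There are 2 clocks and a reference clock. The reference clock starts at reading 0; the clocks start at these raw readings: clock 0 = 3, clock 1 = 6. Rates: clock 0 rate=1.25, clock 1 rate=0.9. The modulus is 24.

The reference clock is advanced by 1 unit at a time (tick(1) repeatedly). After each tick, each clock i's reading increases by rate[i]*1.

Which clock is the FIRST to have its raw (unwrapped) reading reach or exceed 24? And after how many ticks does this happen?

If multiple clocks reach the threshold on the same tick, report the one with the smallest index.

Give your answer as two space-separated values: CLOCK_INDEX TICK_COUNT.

Answer: 0 17

Derivation:
clock 0: start=3, rate=1.25, needs 24-3 = 21; ticks = ceil(21/1.25) = ceil(16.8000) = 17; reading at tick 17 = 3 + 1.25*17 = 24.2500
clock 1: start=6, rate=0.9, needs 24-6 = 18; ticks = ceil(18/0.9) = ceil(20.0000) = 20; reading at tick 20 = 6 + 0.9*20 = 24.0000
Minimum tick count = 17; winners = [0]; smallest index = 0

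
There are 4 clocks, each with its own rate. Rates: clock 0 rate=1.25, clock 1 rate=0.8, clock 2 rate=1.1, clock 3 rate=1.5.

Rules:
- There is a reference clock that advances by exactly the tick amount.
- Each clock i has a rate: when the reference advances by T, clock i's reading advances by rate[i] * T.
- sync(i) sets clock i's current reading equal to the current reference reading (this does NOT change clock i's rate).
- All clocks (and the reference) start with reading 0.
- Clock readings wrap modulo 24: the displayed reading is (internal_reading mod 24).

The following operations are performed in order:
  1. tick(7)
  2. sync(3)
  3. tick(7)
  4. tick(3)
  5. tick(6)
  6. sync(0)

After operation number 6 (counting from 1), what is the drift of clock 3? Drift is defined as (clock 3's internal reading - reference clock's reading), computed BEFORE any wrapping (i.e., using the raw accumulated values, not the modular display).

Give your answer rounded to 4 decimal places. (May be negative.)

After op 1 tick(7): ref=7.0000 raw=[8.7500 5.6000 7.7000 10.5000]
After op 2 sync(3): ref=7.0000 raw=[8.7500 5.6000 7.7000 7.0000]
After op 3 tick(7): ref=14.0000 raw=[17.5000 11.2000 15.4000 17.5000]
After op 4 tick(3): ref=17.0000 raw=[21.2500 13.6000 18.7000 22.0000]
After op 5 tick(6): ref=23.0000 raw=[28.7500 18.4000 25.3000 31.0000]
After op 6 sync(0): ref=23.0000 raw=[23.0000 18.4000 25.3000 31.0000]
Drift of clock 3 after op 6: 31.0000 - 23.0000 = 8.0000

Answer: 8.0000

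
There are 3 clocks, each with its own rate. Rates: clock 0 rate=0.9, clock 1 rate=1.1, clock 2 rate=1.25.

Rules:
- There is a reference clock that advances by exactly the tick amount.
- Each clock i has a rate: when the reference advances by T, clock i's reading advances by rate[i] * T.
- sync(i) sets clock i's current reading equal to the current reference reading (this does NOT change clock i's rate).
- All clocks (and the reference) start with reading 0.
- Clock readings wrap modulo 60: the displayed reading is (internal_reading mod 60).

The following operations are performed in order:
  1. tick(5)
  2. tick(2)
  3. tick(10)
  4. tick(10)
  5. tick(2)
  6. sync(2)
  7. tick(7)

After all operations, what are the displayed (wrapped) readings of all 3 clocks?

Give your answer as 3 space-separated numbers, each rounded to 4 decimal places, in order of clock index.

After op 1 tick(5): ref=5.0000 raw=[4.5000 5.5000 6.2500]
After op 2 tick(2): ref=7.0000 raw=[6.3000 7.7000 8.7500]
After op 3 tick(10): ref=17.0000 raw=[15.3000 18.7000 21.2500]
After op 4 tick(10): ref=27.0000 raw=[24.3000 29.7000 33.7500]
After op 5 tick(2): ref=29.0000 raw=[26.1000 31.9000 36.2500]
After op 6 sync(2): ref=29.0000 raw=[26.1000 31.9000 29.0000]
After op 7 tick(7): ref=36.0000 raw=[32.4000 39.6000 37.7500]
Wrap final raw readings (mod 60): 32.4000 mod 60 = 32.4000; 39.6000 mod 60 = 39.6000; 37.7500 mod 60 = 37.7500

Answer: 32.4000 39.6000 37.7500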